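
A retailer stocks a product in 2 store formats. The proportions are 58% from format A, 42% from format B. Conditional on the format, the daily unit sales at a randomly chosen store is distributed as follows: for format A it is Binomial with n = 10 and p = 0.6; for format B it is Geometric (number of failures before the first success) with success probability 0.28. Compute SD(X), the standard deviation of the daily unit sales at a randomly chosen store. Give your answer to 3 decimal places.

Per component, A: μ=6, E[X²]=38.4; B: μ=2.57143, E[X²]=15.7959.
E[X] = 0.58·6 + 0.42·2.57143 = 4.56.
E[X²] = 0.58·38.4 + 0.42·15.7959 = 28.9063.
Var(X) = E[X²] − (E[X])² = 28.9063 − 20.7936 = 8.11269.
SD(X) = √8.11269 = 2.84828.

2.848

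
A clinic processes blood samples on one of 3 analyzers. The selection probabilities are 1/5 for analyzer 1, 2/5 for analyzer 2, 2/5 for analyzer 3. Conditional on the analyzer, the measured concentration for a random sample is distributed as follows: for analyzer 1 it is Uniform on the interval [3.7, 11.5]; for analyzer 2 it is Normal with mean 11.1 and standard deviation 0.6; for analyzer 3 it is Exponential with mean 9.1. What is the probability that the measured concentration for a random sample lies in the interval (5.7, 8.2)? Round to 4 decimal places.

0.1155

Conditional on each analyzer, P(5.7 < X < 8.2): 1: 0.320513; 2: 6.71328e-07; 3: 0.128404.
By total probability, P(5.7 < X < 8.2) = 0.2·0.320513 + 0.4·6.71328e-07 + 0.4·0.128404 = 0.115464.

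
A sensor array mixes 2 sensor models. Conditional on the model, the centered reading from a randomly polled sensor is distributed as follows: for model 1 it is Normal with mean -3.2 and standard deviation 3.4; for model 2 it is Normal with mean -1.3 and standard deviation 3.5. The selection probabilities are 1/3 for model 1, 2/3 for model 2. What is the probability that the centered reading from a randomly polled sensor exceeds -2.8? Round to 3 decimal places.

0.595

Conditional on each model, P(X > -2.8): 1: 0.453174; 2: 0.665882.
By total probability, P(X > -2.8) = 0.333333·0.453174 + 0.666667·0.665882 = 0.59498.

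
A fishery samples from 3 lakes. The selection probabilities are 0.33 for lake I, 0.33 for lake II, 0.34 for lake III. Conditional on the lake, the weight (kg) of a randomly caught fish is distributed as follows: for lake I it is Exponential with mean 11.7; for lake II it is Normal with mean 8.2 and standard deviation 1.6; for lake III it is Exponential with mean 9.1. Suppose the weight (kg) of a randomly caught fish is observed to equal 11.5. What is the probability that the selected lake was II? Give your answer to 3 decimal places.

Likelihoods f(11.5 | ·): I: 0.0319848; II: 0.0297212; III: 0.0310545.
Posterior ∝ prior × likelihood. Numerator for II: 0.33·0.0297212 = 0.00980799.
Normalizing constant: 0.33·0.0319848 + 0.33·0.0297212 + 0.34·0.0310545 = 0.0309215.
P(II | observation) = 0.00980799 / 0.0309215 = 0.31719.

0.317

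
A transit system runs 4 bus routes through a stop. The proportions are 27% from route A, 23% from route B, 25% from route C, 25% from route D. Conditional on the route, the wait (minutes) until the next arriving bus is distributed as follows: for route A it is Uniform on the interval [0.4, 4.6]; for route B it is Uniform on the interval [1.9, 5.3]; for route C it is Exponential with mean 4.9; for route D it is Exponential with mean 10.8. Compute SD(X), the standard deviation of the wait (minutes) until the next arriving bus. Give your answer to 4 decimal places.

Per component, A: μ=2.5, E[X²]=7.72; B: μ=3.6, E[X²]=13.9233; C: μ=4.9, E[X²]=48.02; D: μ=10.8, E[X²]=233.28.
E[X] = 0.27·2.5 + 0.23·3.6 + 0.25·4.9 + 0.25·10.8 = 5.428.
E[X²] = 0.27·7.72 + 0.23·13.9233 + 0.25·48.02 + 0.25·233.28 = 75.6118.
Var(X) = E[X²] − (E[X])² = 75.6118 − 29.4632 = 46.1486.
SD(X) = √46.1486 = 6.79327.

6.7933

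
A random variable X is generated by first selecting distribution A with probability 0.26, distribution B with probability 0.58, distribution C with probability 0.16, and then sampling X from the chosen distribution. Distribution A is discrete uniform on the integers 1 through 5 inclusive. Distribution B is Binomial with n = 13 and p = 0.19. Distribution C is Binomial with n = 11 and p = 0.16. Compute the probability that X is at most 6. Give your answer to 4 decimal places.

Conditional on each component, P(X ≤ 6): A: 1; B: 0.994796; C: 0.999514.
By total probability, P(X ≤ 6) = 0.26·1 + 0.58·0.994796 + 0.16·0.999514 = 0.996904.

0.9969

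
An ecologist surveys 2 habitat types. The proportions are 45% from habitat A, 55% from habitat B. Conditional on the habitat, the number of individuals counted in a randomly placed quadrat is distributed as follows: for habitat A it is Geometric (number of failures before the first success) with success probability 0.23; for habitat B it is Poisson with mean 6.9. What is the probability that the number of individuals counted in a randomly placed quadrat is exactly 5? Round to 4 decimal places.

0.1003

Conditional on each habitat, P(X = 5): A: 0.062256; B: 0.131351.
By total probability, P(X = 5) = 0.45·0.062256 + 0.55·0.131351 = 0.100258.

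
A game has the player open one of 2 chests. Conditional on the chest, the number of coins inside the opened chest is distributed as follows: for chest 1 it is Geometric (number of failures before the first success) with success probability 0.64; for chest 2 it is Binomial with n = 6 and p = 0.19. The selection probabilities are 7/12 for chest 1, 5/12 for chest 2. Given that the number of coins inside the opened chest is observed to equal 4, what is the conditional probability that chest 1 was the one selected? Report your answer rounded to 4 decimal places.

0.5399

Likelihoods P(X=4 | ·): 1: 0.0107495; 2: 0.0128255.
Posterior ∝ prior × likelihood. Numerator for 1: 0.583333·0.0107495 = 0.00627057.
Normalizing constant: 0.583333·0.0107495 + 0.416667·0.0128255 = 0.0116145.
P(1 | observation) = 0.00627057 / 0.0116145 = 0.539889.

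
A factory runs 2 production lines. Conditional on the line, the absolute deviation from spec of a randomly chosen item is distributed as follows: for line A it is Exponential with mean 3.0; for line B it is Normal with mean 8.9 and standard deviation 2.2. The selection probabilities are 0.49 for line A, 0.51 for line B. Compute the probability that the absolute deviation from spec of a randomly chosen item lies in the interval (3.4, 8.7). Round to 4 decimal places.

0.3642

Conditional on each line, P(3.4 < X < 8.7): A: 0.266935; B: 0.457573.
By total probability, P(3.4 < X < 8.7) = 0.49·0.266935 + 0.51·0.457573 = 0.36416.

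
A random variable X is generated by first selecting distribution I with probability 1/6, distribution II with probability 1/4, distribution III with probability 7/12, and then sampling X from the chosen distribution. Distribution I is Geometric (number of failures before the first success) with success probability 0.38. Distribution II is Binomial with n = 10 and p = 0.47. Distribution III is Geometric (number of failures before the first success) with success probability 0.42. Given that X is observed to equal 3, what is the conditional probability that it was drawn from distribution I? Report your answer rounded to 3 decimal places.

Likelihoods P(X=3 | ·): I: 0.0905646; II: 0.146354; III: 0.081947.
Posterior ∝ prior × likelihood. Numerator for I: 0.166667·0.0905646 = 0.0150941.
Normalizing constant: 0.166667·0.0905646 + 0.25·0.146354 + 0.583333·0.081947 = 0.0994852.
P(I | observation) = 0.0150941 / 0.0994852 = 0.151722.

0.152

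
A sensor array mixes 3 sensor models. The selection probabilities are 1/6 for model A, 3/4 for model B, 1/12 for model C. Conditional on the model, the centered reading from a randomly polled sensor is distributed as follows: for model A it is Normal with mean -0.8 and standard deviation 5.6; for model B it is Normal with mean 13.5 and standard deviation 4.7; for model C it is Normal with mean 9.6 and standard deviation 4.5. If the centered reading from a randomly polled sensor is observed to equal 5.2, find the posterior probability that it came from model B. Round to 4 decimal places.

0.5430

Likelihoods f(5.2 | ·): A: 0.0401278; B: 0.0178491; C: 0.054966.
Posterior ∝ prior × likelihood. Numerator for B: 0.75·0.0178491 = 0.0133868.
Normalizing constant: 0.166667·0.0401278 + 0.75·0.0178491 + 0.0833333·0.054966 = 0.0246553.
P(B | observation) = 0.0133868 / 0.0246553 = 0.542959.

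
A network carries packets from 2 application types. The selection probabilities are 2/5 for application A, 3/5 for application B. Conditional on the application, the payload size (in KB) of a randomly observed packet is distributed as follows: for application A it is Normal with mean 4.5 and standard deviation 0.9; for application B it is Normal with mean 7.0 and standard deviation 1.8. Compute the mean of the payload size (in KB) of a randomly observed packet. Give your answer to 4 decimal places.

6.0000

Component means — A: 4.5; B: 7.
E[X] = 0.4·4.5 + 0.6·7 = 6.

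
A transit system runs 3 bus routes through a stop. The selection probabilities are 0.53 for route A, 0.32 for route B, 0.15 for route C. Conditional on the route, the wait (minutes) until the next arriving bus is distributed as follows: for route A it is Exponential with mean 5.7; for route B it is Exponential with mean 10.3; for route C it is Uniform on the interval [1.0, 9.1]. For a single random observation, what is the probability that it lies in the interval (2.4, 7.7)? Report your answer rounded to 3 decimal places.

Conditional on each route, P(2.4 < X < 7.7): A: 0.397343; B: 0.318631; C: 0.654321.
By total probability, P(2.4 < X < 7.7) = 0.53·0.397343 + 0.32·0.318631 + 0.15·0.654321 = 0.410702.

0.411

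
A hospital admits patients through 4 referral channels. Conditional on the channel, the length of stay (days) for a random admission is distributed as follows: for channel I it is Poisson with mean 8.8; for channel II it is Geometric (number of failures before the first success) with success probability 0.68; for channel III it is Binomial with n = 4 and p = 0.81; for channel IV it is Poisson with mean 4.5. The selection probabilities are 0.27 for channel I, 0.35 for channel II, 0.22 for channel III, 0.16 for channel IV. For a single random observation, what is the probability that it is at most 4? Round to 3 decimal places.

Conditional on each channel, P(X ≤ 4): I: 0.0620978; II: 0.996645; III: 1; IV: 0.532104.
By total probability, P(X ≤ 4) = 0.27·0.0620978 + 0.35·0.996645 + 0.22·1 + 0.16·0.532104 = 0.670729.

0.671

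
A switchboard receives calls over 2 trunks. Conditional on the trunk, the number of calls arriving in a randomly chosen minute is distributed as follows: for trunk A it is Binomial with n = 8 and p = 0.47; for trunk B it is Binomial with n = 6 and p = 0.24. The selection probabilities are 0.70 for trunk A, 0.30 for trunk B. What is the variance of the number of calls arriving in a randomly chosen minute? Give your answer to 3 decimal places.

2.854

Per component, A: μ=3.76, E[X²]=16.1304; B: μ=1.44, E[X²]=3.168.
E[X] = 0.7·3.76 + 0.3·1.44 = 3.064.
E[X²] = 0.7·16.1304 + 0.3·3.168 = 12.2417.
Var(X) = E[X²] − (E[X])² = 12.2417 − 9.3881 = 2.85358.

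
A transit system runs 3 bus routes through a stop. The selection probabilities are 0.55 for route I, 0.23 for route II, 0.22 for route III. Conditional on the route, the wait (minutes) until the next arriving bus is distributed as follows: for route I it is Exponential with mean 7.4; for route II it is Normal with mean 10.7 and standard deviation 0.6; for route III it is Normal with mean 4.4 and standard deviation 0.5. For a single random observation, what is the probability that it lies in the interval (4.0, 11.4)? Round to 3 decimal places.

0.578

Conditional on each route, P(4.0 < X < 11.4): I: 0.368168; II: 0.878327; III: 0.788145.
By total probability, P(4.0 < X < 11.4) = 0.55·0.368168 + 0.23·0.878327 + 0.22·0.788145 = 0.5779.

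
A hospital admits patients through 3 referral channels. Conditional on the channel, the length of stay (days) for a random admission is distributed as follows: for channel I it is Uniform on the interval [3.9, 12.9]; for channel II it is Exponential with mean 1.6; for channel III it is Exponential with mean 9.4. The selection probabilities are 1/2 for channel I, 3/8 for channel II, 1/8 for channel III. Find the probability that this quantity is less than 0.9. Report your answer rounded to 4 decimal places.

0.1727

Conditional on each channel, P(X < 0.9): I: 0; II: 0.430217; III: 0.091304.
By total probability, P(X < 0.9) = 0.5·0 + 0.375·0.430217 + 0.125·0.091304 = 0.172744.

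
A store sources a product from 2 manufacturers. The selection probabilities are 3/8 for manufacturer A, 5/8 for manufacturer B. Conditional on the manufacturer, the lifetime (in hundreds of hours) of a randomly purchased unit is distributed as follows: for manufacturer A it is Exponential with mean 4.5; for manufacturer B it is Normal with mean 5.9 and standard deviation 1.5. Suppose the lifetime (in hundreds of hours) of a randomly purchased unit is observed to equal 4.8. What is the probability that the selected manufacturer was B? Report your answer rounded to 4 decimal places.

0.8158

Likelihoods f(4.8 | ·): A: 0.0764786; B: 0.203255.
Posterior ∝ prior × likelihood. Numerator for B: 0.625·0.203255 = 0.127035.
Normalizing constant: 0.375·0.0764786 + 0.625·0.203255 = 0.155714.
P(B | observation) = 0.127035 / 0.155714 = 0.81582.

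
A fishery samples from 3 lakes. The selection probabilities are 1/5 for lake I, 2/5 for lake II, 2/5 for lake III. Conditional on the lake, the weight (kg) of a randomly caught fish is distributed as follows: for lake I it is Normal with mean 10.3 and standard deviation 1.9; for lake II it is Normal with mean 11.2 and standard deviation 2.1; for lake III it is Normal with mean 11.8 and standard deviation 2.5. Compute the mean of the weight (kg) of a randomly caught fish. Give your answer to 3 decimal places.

Component means — I: 10.3; II: 11.2; III: 11.8.
E[X] = 0.2·10.3 + 0.4·11.2 + 0.4·11.8 = 11.26.

11.260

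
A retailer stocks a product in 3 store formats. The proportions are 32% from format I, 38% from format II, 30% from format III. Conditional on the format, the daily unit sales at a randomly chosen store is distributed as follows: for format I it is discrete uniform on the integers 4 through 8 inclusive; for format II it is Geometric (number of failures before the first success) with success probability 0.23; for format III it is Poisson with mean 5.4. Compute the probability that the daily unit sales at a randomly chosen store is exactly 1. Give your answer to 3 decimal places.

0.075

Conditional on each format, P(X = 1): I: 0; II: 0.1771; III: 0.0243895.
By total probability, P(X = 1) = 0.32·0 + 0.38·0.1771 + 0.3·0.0243895 = 0.0746149.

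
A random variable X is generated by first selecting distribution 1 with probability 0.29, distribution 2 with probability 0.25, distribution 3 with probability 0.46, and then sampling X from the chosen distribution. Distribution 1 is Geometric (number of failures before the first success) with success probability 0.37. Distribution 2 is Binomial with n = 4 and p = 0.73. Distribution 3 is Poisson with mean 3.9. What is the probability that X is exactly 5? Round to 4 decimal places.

Conditional on each component, P(X = 5): 1: 0.0367202; 2: 0; 3: 0.152193.
By total probability, P(X = 5) = 0.29·0.0367202 + 0.25·0 + 0.46·0.152193 = 0.0806574.

0.0807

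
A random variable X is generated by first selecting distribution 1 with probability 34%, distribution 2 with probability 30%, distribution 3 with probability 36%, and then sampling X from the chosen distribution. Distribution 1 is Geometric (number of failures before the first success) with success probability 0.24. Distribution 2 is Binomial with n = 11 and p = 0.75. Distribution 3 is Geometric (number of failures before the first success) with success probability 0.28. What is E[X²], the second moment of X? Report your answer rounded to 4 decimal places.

34.6196

For each component E[X²] = Var + (mean)², giving 1: 23.2222; 2: 70.125; 3: 15.7959.
Overall E[X²] = 0.34·23.2222 + 0.3·70.125 + 0.36·15.7959 = 34.6196.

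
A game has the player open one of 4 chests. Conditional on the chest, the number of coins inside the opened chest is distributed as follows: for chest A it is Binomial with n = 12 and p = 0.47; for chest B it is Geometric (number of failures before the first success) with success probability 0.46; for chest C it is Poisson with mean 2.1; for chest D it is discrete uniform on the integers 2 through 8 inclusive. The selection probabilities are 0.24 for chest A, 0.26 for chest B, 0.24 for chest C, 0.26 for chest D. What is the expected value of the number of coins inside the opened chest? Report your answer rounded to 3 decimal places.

Component means — A: 5.64; B: 1.17391; C: 2.1; D: 5.
E[X] = 0.24·5.64 + 0.26·1.17391 + 0.24·2.1 + 0.26·5 = 3.46282.

3.463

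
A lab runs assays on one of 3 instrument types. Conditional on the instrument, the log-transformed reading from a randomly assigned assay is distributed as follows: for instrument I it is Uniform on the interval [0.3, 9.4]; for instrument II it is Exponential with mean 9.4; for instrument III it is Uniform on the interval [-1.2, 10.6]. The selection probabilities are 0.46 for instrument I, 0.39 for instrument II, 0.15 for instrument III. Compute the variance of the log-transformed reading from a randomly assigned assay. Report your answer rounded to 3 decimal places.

44.383

Per component, I: μ=4.85, E[X²]=30.4233; II: μ=9.4, E[X²]=176.72; III: μ=4.7, E[X²]=33.6933.
E[X] = 0.46·4.85 + 0.39·9.4 + 0.15·4.7 = 6.602.
E[X²] = 0.46·30.4233 + 0.39·176.72 + 0.15·33.6933 = 87.9695.
Var(X) = E[X²] − (E[X])² = 87.9695 − 43.5864 = 44.3831.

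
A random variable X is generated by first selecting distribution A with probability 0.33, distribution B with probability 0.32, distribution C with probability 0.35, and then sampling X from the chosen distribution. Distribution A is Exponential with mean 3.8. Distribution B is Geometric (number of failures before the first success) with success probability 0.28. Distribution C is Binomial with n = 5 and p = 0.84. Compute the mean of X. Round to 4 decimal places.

3.5469

Component means — A: 3.8; B: 2.57143; C: 4.2.
E[X] = 0.33·3.8 + 0.32·2.57143 + 0.35·4.2 = 3.54686.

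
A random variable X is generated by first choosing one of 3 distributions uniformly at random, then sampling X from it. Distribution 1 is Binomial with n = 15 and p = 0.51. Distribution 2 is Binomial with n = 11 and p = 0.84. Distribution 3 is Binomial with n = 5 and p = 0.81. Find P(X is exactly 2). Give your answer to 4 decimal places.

Conditional on each component, P(X = 2): 1: 0.00256377; 2: 2.66687e-06; 3: 0.0450019.
By total probability, P(X = 2) = 0.333333·0.00256377 + 0.333333·2.66687e-06 + 0.333333·0.0450019 = 0.0158561.

0.0159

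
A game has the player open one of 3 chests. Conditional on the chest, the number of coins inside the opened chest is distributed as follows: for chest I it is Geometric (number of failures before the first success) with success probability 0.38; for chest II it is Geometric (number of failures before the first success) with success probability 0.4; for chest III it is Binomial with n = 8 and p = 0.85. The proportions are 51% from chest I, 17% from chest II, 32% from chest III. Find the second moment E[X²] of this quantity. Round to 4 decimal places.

For each component E[X²] = Var + (mean)², giving I: 6.95568; II: 6; III: 47.26.
Overall E[X²] = 0.51·6.95568 + 0.17·6 + 0.32·47.26 = 19.6906.

19.6906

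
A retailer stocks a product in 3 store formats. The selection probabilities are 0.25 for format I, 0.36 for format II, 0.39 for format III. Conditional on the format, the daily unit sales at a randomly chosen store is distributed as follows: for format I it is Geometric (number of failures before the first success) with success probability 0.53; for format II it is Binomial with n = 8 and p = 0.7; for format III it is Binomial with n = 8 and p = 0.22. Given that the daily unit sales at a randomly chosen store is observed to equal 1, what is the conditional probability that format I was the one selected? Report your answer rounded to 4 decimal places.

0.3398

Likelihoods P(X=1 | ·): I: 0.2491; II: 0.00122472; III: 0.309154.
Posterior ∝ prior × likelihood. Numerator for I: 0.25·0.2491 = 0.062275.
Normalizing constant: 0.25·0.2491 + 0.36·0.00122472 + 0.39·0.309154 = 0.183286.
P(I | observation) = 0.062275 / 0.183286 = 0.33977.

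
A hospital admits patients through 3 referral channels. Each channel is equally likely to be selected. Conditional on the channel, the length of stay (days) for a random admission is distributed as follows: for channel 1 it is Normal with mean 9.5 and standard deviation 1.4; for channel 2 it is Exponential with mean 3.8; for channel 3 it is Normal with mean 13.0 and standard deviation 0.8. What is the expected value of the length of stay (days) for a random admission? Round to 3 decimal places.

Component means — 1: 9.5; 2: 3.8; 3: 13.
E[X] = 0.333333·9.5 + 0.333333·3.8 + 0.333333·13 = 8.76667.

8.767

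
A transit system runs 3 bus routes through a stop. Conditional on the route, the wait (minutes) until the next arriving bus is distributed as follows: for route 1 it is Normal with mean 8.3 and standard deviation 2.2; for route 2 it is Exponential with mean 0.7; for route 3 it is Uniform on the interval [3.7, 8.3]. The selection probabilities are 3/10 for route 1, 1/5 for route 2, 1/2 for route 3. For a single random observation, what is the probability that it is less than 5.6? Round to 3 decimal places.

Conditional on each route, P(X < 5.6): 1: 0.10986; 2: 0.999665; 3: 0.413043.
By total probability, P(X < 5.6) = 0.3·0.10986 + 0.2·0.999665 + 0.5·0.413043 = 0.439413.

0.439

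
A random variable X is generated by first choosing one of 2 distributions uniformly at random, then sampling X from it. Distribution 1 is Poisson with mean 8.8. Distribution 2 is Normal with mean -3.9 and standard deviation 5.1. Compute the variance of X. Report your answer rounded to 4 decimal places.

Per component, 1: μ=8.8, E[X²]=86.24; 2: μ=-3.9, E[X²]=41.22.
E[X] = 0.5·8.8 + 0.5·-3.9 = 2.45.
E[X²] = 0.5·86.24 + 0.5·41.22 = 63.73.
Var(X) = E[X²] − (E[X])² = 63.73 − 6.0025 = 57.7275.

57.7275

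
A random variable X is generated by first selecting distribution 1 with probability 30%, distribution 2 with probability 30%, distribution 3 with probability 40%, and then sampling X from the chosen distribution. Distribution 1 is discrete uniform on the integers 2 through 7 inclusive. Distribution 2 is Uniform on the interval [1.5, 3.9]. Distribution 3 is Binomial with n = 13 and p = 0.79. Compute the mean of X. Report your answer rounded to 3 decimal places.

6.268

Component means — 1: 4.5; 2: 2.7; 3: 10.27.
E[X] = 0.3·4.5 + 0.3·2.7 + 0.4·10.27 = 6.268.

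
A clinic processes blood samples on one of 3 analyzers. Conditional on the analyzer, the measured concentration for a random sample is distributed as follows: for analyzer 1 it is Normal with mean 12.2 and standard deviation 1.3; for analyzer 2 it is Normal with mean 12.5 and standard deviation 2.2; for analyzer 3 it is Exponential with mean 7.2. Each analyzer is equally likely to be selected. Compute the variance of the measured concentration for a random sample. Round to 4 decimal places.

25.3656

Per component, 1: μ=12.2, E[X²]=150.53; 2: μ=12.5, E[X²]=161.09; 3: μ=7.2, E[X²]=103.68.
E[X] = 0.333333·12.2 + 0.333333·12.5 + 0.333333·7.2 = 10.6333.
E[X²] = 0.333333·150.53 + 0.333333·161.09 + 0.333333·103.68 = 138.433.
Var(X) = E[X²] − (E[X])² = 138.433 − 113.068 = 25.3656.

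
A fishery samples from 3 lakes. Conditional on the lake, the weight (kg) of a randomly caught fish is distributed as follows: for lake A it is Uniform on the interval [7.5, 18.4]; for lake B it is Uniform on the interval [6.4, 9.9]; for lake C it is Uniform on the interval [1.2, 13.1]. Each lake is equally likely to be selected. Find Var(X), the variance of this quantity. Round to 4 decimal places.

13.9831

Per component, A: μ=12.95, E[X²]=177.603; B: μ=8.15, E[X²]=67.4433; C: μ=7.15, E[X²]=62.9233.
E[X] = 0.333333·12.95 + 0.333333·8.15 + 0.333333·7.15 = 9.41667.
E[X²] = 0.333333·177.603 + 0.333333·67.4433 + 0.333333·62.9233 = 102.657.
Var(X) = E[X²] − (E[X])² = 102.657 − 88.6736 = 13.9831.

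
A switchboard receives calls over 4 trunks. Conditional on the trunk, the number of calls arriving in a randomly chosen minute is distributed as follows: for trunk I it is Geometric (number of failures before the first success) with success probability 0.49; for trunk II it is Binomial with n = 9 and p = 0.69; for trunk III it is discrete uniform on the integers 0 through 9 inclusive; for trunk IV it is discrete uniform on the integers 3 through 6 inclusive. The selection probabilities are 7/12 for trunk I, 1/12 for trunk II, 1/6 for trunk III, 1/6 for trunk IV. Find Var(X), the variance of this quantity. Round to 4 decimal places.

6.6897

Per component, I: μ=1.04082, E[X²]=3.20741; II: μ=6.21, E[X²]=40.4892; III: μ=4.5, E[X²]=28.5; IV: μ=4.5, E[X²]=21.5.
E[X] = 0.583333·1.04082 + 0.0833333·6.21 + 0.166667·4.5 + 0.166667·4.5 = 2.62464.
E[X²] = 0.583333·3.20741 + 0.0833333·40.4892 + 0.166667·28.5 + 0.166667·21.5 = 13.5784.
Var(X) = E[X²] − (E[X])² = 13.5784 − 6.88875 = 6.68967.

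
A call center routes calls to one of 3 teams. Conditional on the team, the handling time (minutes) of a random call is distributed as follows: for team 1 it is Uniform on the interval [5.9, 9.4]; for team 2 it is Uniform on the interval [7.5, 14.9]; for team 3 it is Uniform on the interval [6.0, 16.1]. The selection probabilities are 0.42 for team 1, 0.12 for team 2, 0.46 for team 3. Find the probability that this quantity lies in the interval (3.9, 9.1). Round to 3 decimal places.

0.551

Conditional on each team, P(3.9 < X < 9.1): 1: 0.914286; 2: 0.216216; 3: 0.306931.
By total probability, P(3.9 < X < 9.1) = 0.42·0.914286 + 0.12·0.216216 + 0.46·0.306931 = 0.551134.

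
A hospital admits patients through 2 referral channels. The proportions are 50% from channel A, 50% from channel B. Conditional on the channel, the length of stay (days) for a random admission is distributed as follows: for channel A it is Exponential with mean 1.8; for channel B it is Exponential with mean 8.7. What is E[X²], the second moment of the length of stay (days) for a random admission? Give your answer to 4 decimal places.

For each component E[X²] = Var + (mean)², giving A: 6.48; B: 151.38.
Overall E[X²] = 0.5·6.48 + 0.5·151.38 = 78.93.

78.9300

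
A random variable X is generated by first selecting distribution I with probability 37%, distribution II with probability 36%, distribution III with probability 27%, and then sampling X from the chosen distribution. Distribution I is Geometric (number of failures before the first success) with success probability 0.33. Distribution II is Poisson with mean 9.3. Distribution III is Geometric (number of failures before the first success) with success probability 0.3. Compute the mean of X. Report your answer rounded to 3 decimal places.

4.729

Component means — I: 2.0303; II: 9.3; III: 2.33333.
E[X] = 0.37·2.0303 + 0.36·9.3 + 0.27·2.33333 = 4.72921.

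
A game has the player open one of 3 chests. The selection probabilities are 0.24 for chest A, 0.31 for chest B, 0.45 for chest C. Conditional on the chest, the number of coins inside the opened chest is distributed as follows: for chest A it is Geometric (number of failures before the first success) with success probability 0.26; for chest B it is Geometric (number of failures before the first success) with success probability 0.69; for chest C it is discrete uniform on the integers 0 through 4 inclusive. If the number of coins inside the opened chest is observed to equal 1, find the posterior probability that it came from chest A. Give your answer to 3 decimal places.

Likelihoods P(X=1 | ·): A: 0.1924; B: 0.2139; C: 0.2.
Posterior ∝ prior × likelihood. Numerator for A: 0.24·0.1924 = 0.046176.
Normalizing constant: 0.24·0.1924 + 0.31·0.2139 + 0.45·0.2 = 0.202485.
P(A | observation) = 0.046176 / 0.202485 = 0.228047.

0.228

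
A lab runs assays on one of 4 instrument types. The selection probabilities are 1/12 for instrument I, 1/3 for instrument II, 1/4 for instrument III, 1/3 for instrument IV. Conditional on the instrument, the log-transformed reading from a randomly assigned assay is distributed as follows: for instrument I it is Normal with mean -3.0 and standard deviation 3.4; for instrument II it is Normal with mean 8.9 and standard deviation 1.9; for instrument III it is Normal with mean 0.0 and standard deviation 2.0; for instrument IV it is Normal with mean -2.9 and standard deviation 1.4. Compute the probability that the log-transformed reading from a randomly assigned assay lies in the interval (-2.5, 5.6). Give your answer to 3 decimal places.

0.402

Conditional on each instrument, P(-2.5 < X < 5.6): I: 0.43583; II: 0.0412075; III: 0.891795; IV: 0.387548.
By total probability, P(-2.5 < X < 5.6) = 0.0833333·0.43583 + 0.333333·0.0412075 + 0.25·0.891795 + 0.333333·0.387548 = 0.402187.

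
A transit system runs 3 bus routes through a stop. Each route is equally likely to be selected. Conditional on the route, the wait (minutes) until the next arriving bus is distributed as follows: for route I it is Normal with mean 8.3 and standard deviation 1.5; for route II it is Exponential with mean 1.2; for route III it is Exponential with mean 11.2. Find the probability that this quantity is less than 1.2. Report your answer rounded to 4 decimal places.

Conditional on each route, P(X < 1.2): I: 1.10431e-06; II: 0.632121; III: 0.101603.
By total probability, P(X < 1.2) = 0.333333·1.10431e-06 + 0.333333·0.632121 + 0.333333·0.101603 = 0.244575.

0.2446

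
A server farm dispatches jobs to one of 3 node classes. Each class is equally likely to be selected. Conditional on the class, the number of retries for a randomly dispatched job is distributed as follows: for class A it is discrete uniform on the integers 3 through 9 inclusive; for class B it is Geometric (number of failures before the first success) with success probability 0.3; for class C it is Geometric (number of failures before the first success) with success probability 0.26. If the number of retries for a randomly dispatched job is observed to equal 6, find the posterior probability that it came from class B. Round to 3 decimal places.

0.160

Likelihoods P(X=6 | ·): A: 0.142857; B: 0.0352947; C: 0.0426937.
Posterior ∝ prior × likelihood. Numerator for B: 0.333333·0.0352947 = 0.0117649.
Normalizing constant: 0.333333·0.142857 + 0.333333·0.0352947 + 0.333333·0.0426937 = 0.0736152.
P(B | observation) = 0.0117649 / 0.0736152 = 0.159816.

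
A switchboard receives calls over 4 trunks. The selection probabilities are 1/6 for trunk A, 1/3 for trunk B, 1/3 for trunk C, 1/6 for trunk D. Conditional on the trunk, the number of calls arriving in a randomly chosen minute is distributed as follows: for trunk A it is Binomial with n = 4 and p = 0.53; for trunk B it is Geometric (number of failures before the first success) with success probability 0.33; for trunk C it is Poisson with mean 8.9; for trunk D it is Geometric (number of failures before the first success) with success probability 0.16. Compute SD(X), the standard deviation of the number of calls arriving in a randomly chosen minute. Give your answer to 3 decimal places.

Per component, A: μ=2.12, E[X²]=5.4908; B: μ=2.0303, E[X²]=10.2746; C: μ=8.9, E[X²]=88.11; D: μ=5.25, E[X²]=60.375.
E[X] = 0.166667·2.12 + 0.333333·2.0303 + 0.333333·8.9 + 0.166667·5.25 = 4.87177.
E[X²] = 0.166667·5.4908 + 0.333333·10.2746 + 0.333333·88.11 + 0.166667·60.375 = 43.7725.
Var(X) = E[X²] − (E[X])² = 43.7725 − 23.7341 = 20.0384.
SD(X) = √20.0384 = 4.47642.

4.476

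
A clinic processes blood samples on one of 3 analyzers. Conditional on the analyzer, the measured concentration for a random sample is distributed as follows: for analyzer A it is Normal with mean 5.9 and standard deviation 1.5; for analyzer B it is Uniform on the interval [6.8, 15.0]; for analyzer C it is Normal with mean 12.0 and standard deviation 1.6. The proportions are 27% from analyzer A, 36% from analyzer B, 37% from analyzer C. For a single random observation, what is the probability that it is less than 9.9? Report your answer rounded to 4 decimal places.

Conditional on each analyzer, P(X < 9.9): A: 0.99617; B: 0.378049; C: 0.0946757.
By total probability, P(X < 9.9) = 0.27·0.99617 + 0.36·0.378049 + 0.37·0.0946757 = 0.440093.

0.4401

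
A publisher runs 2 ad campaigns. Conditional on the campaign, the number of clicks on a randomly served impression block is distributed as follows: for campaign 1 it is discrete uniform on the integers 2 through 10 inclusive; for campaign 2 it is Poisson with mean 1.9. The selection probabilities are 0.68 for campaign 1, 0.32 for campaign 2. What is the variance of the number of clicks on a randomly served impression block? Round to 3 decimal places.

8.799

Per component, 1: μ=6, E[X²]=42.6667; 2: μ=1.9, E[X²]=5.51.
E[X] = 0.68·6 + 0.32·1.9 = 4.688.
E[X²] = 0.68·42.6667 + 0.32·5.51 = 30.7765.
Var(X) = E[X²] − (E[X])² = 30.7765 − 21.9773 = 8.79919.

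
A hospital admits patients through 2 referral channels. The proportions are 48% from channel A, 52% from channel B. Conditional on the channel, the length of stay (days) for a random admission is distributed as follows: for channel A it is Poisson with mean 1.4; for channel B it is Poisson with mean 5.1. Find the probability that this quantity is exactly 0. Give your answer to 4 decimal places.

Conditional on each channel, P(X = 0): A: 0.246597; B: 0.00609675.
By total probability, P(X = 0) = 0.48·0.246597 + 0.52·0.00609675 = 0.121537.

0.1215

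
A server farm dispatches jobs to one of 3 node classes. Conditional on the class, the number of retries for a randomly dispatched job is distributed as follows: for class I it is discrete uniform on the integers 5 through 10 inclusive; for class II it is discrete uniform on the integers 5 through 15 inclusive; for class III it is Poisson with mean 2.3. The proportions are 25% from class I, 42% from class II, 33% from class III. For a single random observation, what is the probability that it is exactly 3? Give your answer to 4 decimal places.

0.0671

Conditional on each class, P(X = 3): I: 0; II: 0; III: 0.203308.
By total probability, P(X = 3) = 0.25·0 + 0.42·0 + 0.33·0.203308 = 0.0670917.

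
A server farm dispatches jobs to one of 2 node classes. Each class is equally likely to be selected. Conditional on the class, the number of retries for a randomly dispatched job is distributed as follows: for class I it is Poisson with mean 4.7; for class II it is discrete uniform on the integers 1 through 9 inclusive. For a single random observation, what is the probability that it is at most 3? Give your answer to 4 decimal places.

Conditional on each class, P(X ≤ 3): I: 0.309684; II: 0.333333.
By total probability, P(X ≤ 3) = 0.5·0.309684 + 0.5·0.333333 = 0.321508.

0.3215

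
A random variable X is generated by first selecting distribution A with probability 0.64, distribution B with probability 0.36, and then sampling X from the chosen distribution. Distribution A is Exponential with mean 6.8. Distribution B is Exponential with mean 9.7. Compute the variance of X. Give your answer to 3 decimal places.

65.404

Per component, A: μ=6.8, E[X²]=92.48; B: μ=9.7, E[X²]=188.18.
E[X] = 0.64·6.8 + 0.36·9.7 = 7.844.
E[X²] = 0.64·92.48 + 0.36·188.18 = 126.932.
Var(X) = E[X²] − (E[X])² = 126.932 − 61.5283 = 65.4037.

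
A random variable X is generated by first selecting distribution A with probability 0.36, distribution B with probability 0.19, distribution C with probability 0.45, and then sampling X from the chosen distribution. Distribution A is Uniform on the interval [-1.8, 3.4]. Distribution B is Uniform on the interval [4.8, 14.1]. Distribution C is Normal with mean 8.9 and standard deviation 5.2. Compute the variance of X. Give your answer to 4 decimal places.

Per component, A: μ=0.8, E[X²]=2.89333; B: μ=9.45, E[X²]=96.51; C: μ=8.9, E[X²]=106.25.
E[X] = 0.36·0.8 + 0.19·9.45 + 0.45·8.9 = 6.0885.
E[X²] = 0.36·2.89333 + 0.19·96.51 + 0.45·106.25 = 67.191.
Var(X) = E[X²] − (E[X])² = 67.191 − 37.0698 = 30.1212.

30.1212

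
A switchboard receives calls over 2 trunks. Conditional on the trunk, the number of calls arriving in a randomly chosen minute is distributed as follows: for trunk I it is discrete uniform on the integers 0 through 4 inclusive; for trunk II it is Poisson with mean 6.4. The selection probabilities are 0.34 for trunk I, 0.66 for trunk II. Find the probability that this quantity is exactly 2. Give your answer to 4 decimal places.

Conditional on each trunk, P(X = 2): I: 0.2; II: 0.0340287.
By total probability, P(X = 2) = 0.34·0.2 + 0.66·0.0340287 = 0.0904589.

0.0905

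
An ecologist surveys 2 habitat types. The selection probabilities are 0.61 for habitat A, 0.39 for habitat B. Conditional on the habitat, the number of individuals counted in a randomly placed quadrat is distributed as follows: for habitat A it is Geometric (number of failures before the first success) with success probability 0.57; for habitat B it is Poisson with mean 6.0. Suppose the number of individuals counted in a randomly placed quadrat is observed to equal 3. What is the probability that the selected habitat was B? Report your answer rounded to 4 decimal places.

0.5573

Likelihoods P(X=3 | ·): A: 0.045319; B: 0.0892351.
Posterior ∝ prior × likelihood. Numerator for B: 0.39·0.0892351 = 0.0348017.
Normalizing constant: 0.61·0.045319 + 0.39·0.0892351 = 0.0624463.
P(B | observation) = 0.0348017 / 0.0624463 = 0.557306.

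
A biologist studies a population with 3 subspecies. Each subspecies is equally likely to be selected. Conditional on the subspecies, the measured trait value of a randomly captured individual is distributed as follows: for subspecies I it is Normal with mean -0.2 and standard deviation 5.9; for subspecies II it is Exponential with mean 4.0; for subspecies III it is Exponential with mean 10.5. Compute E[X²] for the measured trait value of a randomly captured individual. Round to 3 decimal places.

For each component E[X²] = Var + (mean)², giving I: 34.85; II: 32; III: 220.5.
Overall E[X²] = 0.333333·34.85 + 0.333333·32 + 0.333333·220.5 = 95.7833.

95.783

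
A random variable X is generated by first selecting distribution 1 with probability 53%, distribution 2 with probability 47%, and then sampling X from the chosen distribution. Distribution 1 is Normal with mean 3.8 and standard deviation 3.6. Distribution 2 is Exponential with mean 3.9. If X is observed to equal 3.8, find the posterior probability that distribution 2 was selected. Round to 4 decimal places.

0.4364

Likelihoods f(3.8 | ·): 1: 0.110817; 2: 0.096778.
Posterior ∝ prior × likelihood. Numerator for 2: 0.47·0.096778 = 0.0454857.
Normalizing constant: 0.53·0.110817 + 0.47·0.096778 = 0.104219.
P(2 | observation) = 0.0454857 / 0.104219 = 0.436444.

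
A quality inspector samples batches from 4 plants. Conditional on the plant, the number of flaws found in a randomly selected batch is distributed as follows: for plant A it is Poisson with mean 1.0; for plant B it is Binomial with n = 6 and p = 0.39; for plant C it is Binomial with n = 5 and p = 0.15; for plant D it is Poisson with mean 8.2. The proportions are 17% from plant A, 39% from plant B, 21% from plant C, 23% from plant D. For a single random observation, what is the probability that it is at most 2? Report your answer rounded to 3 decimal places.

Conditional on each plant, P(X ≤ 2): A: 0.919699; B: 0.565049; C: 0.973388; D: 0.0117607.
By total probability, P(X ≤ 2) = 0.17·0.919699 + 0.39·0.565049 + 0.21·0.973388 + 0.23·0.0117607 = 0.583834.

0.584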